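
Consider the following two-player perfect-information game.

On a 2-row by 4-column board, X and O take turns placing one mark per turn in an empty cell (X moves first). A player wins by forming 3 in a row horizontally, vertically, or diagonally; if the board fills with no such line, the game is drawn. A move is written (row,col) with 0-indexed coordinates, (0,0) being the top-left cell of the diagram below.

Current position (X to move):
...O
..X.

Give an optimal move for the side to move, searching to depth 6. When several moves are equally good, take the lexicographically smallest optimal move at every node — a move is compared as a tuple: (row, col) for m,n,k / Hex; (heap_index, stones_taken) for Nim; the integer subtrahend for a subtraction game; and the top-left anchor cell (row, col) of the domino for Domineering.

ply 1, X at ...O/..X. | (0,0)=+0→X..O/..X.; (0,1)=+0→.X.O/..X.; (0,2)=+0→..XO/..X.; (1,0)=+0→...O/X.X.; (1,1)=+1→...O/.XX.*; (1,3)=+0→...O/..XX
ply 2, O at ...O/.XX. | (0,0)=-1→O..O/.XX.*; (0,1)=-1→.O.O/.XX.; (0,2)=-1→..OO/.XX.; (1,0)=-1→...O/OXX.; (1,3)=-1→...O/.XXO
ply 3, X at O..O/.XX. | (0,1)=+1→OX.O/.XX.*; (0,2)=+1→O.XO/.XX.; (1,0)=+1→O..O/XXX.; (1,3)=+1→O..O/.XXX
ply 4, O at OX.O/.XX. | (0,2)=-1→OXOO/.XX.*; (1,0)=-1→OX.O/OXX.; (1,3)=-1→OX.O/.XXO
ply 5, X at OXOO/.XX. | (1,0)=+1→OXOO/XXX.*; (1,3)=+1→OXOO/.XXX
ply 6: OXOO/XXX. is terminal -1 (O); from ...O/..X. depth 6

X's best at [...O/..X.]: (1,1)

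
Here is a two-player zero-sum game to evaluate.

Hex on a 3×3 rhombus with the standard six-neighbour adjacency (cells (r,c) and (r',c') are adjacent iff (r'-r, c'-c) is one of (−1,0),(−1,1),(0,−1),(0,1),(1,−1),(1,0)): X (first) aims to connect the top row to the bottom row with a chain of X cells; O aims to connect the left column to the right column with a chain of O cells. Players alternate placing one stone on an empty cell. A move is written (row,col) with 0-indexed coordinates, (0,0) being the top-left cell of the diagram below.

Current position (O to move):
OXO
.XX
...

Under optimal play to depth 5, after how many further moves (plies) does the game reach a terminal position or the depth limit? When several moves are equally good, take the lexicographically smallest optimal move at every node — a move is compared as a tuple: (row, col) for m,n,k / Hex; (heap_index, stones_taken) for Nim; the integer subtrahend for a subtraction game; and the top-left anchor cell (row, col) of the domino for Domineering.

PV length from [OXO/.XX/...]: 2 plies

[OXO/.XX/...] O move#1: (1,0):-1/OXO/OXX/...*, (2,0):-1/OXO/.XX/O.., (2,1):-1/OXO/.XX/.O., (2,2):-1/OXO/.XX/..O
[OXO/OXX/...] X move#2: (2,0):+1/OXO/OXX/X..*, (2,1):+1/OXO/OXX/.X., (2,2):+1/OXO/OXX/..X
[OXO/OXX/X..] end (terminal -1, O#3); searched OXO/.XX/... to 5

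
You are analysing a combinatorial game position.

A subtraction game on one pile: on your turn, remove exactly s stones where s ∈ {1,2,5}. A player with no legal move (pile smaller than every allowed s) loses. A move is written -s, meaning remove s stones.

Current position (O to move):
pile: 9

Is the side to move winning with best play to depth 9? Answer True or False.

p1 O@[9]: -1[8]-1* -2[7]-1 -5[4]-1
p2 X@[8]: -1[7]-1 -2[6]+1* -5[3]+1
p3 O@[6]: -1[5]-1* -2[4]-1 -5[1]-1
p4 X@[5]: -1[4]-1 -2[3]+1* -5[0]+1
p5 O@[3]: -1[2]-1* -2[1]-1
p6 X@[2]: -1[1]-1 -2[0]+1*
p7 O@[0] terminal -1; root [9] d9

O winning at [9]: False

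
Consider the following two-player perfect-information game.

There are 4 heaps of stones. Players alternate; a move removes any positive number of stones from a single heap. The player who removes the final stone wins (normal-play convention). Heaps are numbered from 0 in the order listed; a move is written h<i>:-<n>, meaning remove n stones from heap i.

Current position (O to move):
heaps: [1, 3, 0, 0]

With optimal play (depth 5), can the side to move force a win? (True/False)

O winning at [(1,3,0,0)]: True

ply 1, O at (1,3,0,0) | h0:-1=-1→(0,3,0,0); h1:-1=-1→(1,2,0,0); h1:-2=+1→(1,1,0,0)*; h1:-3=-1→(1,0,0,0)
ply 2, X at (1,1,0,0) | h0:-1=-1→(0,1,0,0)*; h1:-1=-1→(1,0,0,0)
ply 3, O at (0,1,0,0) | h1:-1=+1→(0,0,0,0)*
ply 4: (0,0,0,0) is terminal -1 (X); from (1,3,0,0) depth 5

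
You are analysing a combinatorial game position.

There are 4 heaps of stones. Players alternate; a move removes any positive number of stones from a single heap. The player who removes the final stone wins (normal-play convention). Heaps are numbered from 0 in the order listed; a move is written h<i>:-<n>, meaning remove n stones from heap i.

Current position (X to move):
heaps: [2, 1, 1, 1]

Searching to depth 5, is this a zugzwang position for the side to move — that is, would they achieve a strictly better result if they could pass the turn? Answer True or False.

zugzwang((2,1,1,1), X) = False

p1 X@[(2,1,1,1)]: h0:-1[(1,1,1,1)]+1* h0:-2[(0,1,1,1)]-1 h1:-1[(2,0,1,1)]-1 h2:-1[(2,1,0,1)]-1 h3:-1[(2,1,1,0)]-1
p2 O@[(1,1,1,1)]: h0:-1[(0,1,1,1)]-1* h1:-1[(1,0,1,1)]-1 h2:-1[(1,1,0,1)]-1 h3:-1[(1,1,1,0)]-1
p3 X@[(0,1,1,1)]: h1:-1[(0,0,1,1)]+1* h2:-1[(0,1,0,1)]+1 h3:-1[(0,1,1,0)]+1
p4 O@[(0,0,1,1)]: h2:-1[(0,0,0,1)]-1* h3:-1[(0,0,1,0)]-1
p5 X@[(0,0,0,1)]: h3:-1[(0,0,0,0)]+1*
p6 O@[(0,0,0,0)] terminal -1; root [(2,1,1,1)] d5
if X skipped the turn, O would face:
~ p1 O@[(2,1,1,1)]: h0:-1[(1,1,1,1)]+1* h0:-2[(0,1,1,1)]-1 h1:-1[(2,0,1,1)]-1 h2:-1[(2,1,0,1)]-1 h3:-1[(2,1,1,0)]-1
~ p2 X@[(1,1,1,1)]: h0:-1[(0,1,1,1)]-1* h1:-1[(1,0,1,1)]-1 h2:-1[(1,1,0,1)]-1 h3:-1[(1,1,1,0)]-1
~ p3 O@[(0,1,1,1)]: h1:-1[(0,0,1,1)]+1* h2:-1[(0,1,0,1)]+1 h3:-1[(0,1,1,0)]+1
~ p4 X@[(0,0,1,1)]: h2:-1[(0,0,0,1)]-1* h3:-1[(0,0,1,0)]-1
~ p5 O@[(0,0,0,1)]: h3:-1[(0,0,0,0)]+1*
~ p6 X@[(0,0,0,0)] terminal -1; root [(2,1,1,1)] d5
compare (X): move=+1 vs pass=-1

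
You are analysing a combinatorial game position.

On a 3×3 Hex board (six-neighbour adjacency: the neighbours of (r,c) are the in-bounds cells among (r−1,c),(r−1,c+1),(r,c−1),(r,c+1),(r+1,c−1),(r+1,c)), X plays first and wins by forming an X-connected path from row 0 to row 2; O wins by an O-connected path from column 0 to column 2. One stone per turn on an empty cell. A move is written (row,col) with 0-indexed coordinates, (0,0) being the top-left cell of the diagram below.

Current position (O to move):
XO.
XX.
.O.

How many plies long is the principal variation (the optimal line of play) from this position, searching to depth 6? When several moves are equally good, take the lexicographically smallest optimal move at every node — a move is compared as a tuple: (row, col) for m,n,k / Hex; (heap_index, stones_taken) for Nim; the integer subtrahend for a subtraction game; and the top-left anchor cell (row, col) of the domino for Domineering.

PV length from [XO./XX./.O.]: 3 plies

[XO./XX./.O.] O move#1: (0,2):-1/XOO/XX./.O., (1,2):-1/XO./XXO/.O., (2,0):+1/XO./XX./OO.*, (2,2):-1/XO./XX./.OO
[XO./XX./OO.] X move#2: (0,2):-1/XOX/XX./OO.*, (1,2):-1/XO./XXX/OO., (2,2):-1/XO./XX./OOX
[XOX/XX./OO.] O move#3: (1,2):+1/XOX/XXO/OO.*, (2,2):+1/XOX/XX./OOO
[XOX/XXO/OO.] end (terminal -1, X#4); searched XO./XX./.O. to 6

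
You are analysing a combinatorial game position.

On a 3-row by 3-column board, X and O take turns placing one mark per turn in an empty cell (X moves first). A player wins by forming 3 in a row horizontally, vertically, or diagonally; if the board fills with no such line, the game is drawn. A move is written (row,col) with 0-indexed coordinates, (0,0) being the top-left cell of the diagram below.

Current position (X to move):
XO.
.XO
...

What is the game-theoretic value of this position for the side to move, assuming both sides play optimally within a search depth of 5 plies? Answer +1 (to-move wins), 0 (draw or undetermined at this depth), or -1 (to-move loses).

ply 1, X at XO./.XO/... | (0,2)=+1→XOX/.XO/...*; (1,0)=+1→XO./XXO/...; (2,0)=+1→XO./.XO/X..; (2,1)=+0→XO./.XO/.X.; (2,2)=+1→XO./.XO/..X
ply 2, O at XOX/.XO/... | (1,0)=-1→XOX/OXO/...*; (2,0)=-1→XOX/.XO/O..; (2,1)=-1→XOX/.XO/.O.; (2,2)=-1→XOX/.XO/..O
ply 3, X at XOX/OXO/... | (2,0)=+1→XOX/OXO/X..*; (2,1)=+1→XOX/OXO/.X.; (2,2)=+1→XOX/OXO/..X
ply 4: XOX/OXO/X.. is terminal -1 (O); from XO./.XO/... depth 5

value(XO./.XO/..., X) = +1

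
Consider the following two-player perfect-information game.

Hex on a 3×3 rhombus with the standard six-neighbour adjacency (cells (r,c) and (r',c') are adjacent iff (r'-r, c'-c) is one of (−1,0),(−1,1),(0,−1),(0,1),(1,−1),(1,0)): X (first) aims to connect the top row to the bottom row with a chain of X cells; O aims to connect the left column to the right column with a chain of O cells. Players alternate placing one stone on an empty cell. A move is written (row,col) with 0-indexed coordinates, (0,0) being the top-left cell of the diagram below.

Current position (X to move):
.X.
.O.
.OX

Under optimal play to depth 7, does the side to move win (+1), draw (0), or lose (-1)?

value(.X./.O./.OX, X) = -1

[.X./.O./.OX] X move#1: (0,0):-1/XX./.O./.OX*, (0,2):-1/.XX/.O./.OX, (1,0):-1/.X./XO./.OX, (1,2):-1/.X./.OX/.OX, (2,0):-1/.X./.O./XOX
[XX./.O./.OX] O move#2: (0,2):+1/XXO/.O./.OX*, (1,0):+1/XX./OO./.OX, (1,2):+1/XX./.OO/.OX, (2,0):+1/XX./.O./OOX
[XXO/.O./.OX] X move#3: (1,0):-1/XXO/XO./.OX*, (1,2):-1/XXO/.OX/.OX, (2,0):-1/XXO/.O./XOX
[XXO/XO./.OX] O move#4: (1,2):-1/XXO/XOO/.OX, (2,0):+1/XXO/XO./OOX*
[XXO/XO./OOX] end (terminal -1, X#5); searched .X./.O./.OX to 7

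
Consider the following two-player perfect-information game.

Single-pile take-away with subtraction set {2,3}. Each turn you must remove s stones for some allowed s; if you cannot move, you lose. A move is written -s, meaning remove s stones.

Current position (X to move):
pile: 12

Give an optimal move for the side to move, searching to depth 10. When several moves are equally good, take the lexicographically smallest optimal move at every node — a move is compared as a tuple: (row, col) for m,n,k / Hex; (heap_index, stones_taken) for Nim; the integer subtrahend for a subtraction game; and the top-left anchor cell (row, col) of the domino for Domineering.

X's best at [12]: -2

ply 1, X at 12 | -2=+1→10*; -3=-1→9
ply 2, O at 10 | -2=-1→8*; -3=-1→7
ply 3, X at 8 | -2=+1→6*; -3=+1→5
ply 4, O at 6 | -2=-1→4*; -3=-1→3
ply 5, X at 4 | -2=-1→2; -3=+1→1*
ply 6: 1 is terminal -1 (O); from 12 depth 10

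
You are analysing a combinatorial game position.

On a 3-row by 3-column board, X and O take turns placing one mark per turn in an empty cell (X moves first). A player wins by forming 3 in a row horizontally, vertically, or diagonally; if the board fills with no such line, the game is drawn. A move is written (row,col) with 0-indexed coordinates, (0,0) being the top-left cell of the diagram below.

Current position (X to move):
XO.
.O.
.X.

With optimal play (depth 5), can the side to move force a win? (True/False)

X winning at [XO./.O./.X.]: True

ply 1, X at XO./.O./.X. | (0,2)=+0→XOX/.O./.X.; (1,0)=+0→XO./XO./.X.; (1,2)=+0→XO./.OX/.X.; (2,0)=+1→XO./.O./XX.*; (2,2)=+0→XO./.O./.XX
ply 2, O at XO./.O./XX. | (0,2)=-1→XOO/.O./XX.*; (1,0)=-1→XO./OO./XX.; (1,2)=-1→XO./.OO/XX.; (2,2)=-1→XO./.O./XXO
ply 3, X at XOO/.O./XX. | (1,0)=+1→XOO/XO./XX.*; (1,2)=+1→XOO/.OX/XX.; (2,2)=+1→XOO/.O./XXX
ply 4: XOO/XO./XX. is terminal -1 (O); from XO./.O./.X. depth 5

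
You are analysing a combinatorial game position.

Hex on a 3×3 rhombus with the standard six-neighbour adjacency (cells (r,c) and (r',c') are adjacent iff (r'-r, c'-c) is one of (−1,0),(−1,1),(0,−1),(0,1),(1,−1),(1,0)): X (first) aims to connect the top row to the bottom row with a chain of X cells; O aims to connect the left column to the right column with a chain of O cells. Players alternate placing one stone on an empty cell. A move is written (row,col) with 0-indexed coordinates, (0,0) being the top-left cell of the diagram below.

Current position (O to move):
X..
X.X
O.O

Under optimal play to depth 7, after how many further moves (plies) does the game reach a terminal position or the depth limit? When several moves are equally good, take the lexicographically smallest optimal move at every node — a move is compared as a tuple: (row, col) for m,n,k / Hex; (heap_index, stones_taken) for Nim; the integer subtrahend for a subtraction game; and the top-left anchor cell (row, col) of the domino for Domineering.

[X../X.X/O.O] O move#1: (0,1):-1/XO./X.X/O.O, (0,2):+1/X.O/X.X/O.O*, (1,1):+1/X../XOX/O.O, (2,1):+1/X../X.X/OOO
[X.O/X.X/O.O] X move#2: (0,1):-1/XXO/X.X/O.O*, (1,1):-1/X.O/XXX/O.O, (2,1):-1/X.O/X.X/OXO
[XXO/X.X/O.O] O move#3: (1,1):+1/XXO/XOX/O.O*, (2,1):+1/XXO/X.X/OOO
[XXO/XOX/O.O] end (terminal -1, X#4); searched X../X.X/O.O to 7

PV length from [X../X.X/O.O]: 3 plies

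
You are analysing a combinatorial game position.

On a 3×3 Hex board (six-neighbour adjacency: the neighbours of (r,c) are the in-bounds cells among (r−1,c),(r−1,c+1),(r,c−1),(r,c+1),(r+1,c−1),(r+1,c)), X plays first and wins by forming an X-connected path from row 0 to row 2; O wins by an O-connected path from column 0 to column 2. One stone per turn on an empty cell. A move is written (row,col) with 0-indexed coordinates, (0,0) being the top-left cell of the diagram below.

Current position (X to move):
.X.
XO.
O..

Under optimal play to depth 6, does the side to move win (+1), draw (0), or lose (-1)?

value(.X./XO./O.., X) = -1

[.X./XO./O..] X move#1: (0,0):-1/XX./XO./O..*, (0,2):-1/.XX/XO./O.., (1,2):-1/.X./XOX/O.., (2,1):-1/.X./XO./OX., (2,2):-1/.X./XO./O.X
[XX./XO./O..] O move#2: (0,2):+1/XXO/XO./O..*, (1,2):+1/XX./XOO/O.., (2,1):+1/XX./XO./OO., (2,2):+1/XX./XO./O.O
[XXO/XO./O..] end (terminal -1, X#3); searched .X./XO./O.. to 6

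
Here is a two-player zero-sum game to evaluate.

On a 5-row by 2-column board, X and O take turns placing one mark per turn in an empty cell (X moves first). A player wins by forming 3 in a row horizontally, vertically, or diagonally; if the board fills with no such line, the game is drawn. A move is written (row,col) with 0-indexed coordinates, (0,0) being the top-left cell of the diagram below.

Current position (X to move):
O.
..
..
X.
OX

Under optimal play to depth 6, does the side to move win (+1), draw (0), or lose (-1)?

value(O./../../X./OX, X) = 0

p1 X@[O./../../X./OX]: (0,1)[OX/../../X./OX]+0* (1,0)[O./X./../X./OX]+0 (1,1)[O./.X/../X./OX]+0 (2,0)[O./../X./X./OX]+0 (2,1)[O./../.X/X./OX]+0 (3,1)[O./../../XX/OX]+0
p2 O@[OX/../../X./OX]: (1,0)[OX/O./../X./OX]+0* (1,1)[OX/.O/../X./OX]+0 (2,0)[OX/../O./X./OX]+0 (2,1)[OX/../.O/X./OX]+0 (3,1)[OX/../../XO/OX]+0
p3 X@[OX/O./../X./OX]: (1,1)[OX/OX/../X./OX]-1 (2,0)[OX/O./X./X./OX]+0* (2,1)[OX/O./.X/X./OX]-1 (3,1)[OX/O./../XX/OX]-1
p4 O@[OX/O./X./X./OX]: (1,1)[OX/OO/X./X./OX]+0* (2,1)[OX/O./XO/X./OX]+0 (3,1)[OX/O./X./XO/OX]+0
p5 X@[OX/OO/X./X./OX]: (2,1)[OX/OO/XX/X./OX]+0* (3,1)[OX/OO/X./XX/OX]+0
p6 O@[OX/OO/XX/X./OX]: (3,1)[OX/OO/XX/XO/OX]+0*
p7 X@[OX/OO/XX/XO/OX] terminal +0; root [O./../../X./OX] d6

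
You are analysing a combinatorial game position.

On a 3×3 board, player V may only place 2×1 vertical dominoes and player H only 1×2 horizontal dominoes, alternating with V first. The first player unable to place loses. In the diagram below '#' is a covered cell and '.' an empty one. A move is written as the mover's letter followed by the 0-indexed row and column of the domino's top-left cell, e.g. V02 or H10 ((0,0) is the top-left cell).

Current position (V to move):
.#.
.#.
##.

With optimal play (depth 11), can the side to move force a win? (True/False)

[.#./.#./##.] V move#1: V00:+1/##./##./##.*, V02:+1/.##/.##/##., V12:+1/.#./.##/###
[##./##./##.] end (terminal -1, H#2); searched .#./.#./##. to 11

V winning at [.#./.#./##.]: True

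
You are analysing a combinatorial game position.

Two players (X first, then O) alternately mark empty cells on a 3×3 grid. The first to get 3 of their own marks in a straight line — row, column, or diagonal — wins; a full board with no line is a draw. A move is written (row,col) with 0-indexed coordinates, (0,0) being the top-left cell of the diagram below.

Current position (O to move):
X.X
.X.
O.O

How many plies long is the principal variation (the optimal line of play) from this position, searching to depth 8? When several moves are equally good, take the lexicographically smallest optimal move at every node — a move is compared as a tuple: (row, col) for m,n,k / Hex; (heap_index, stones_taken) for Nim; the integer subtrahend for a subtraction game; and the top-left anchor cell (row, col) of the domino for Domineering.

PV length from [X.X/.X./O.O]: 1 ply

[X.X/.X./O.O] O move#1: (0,1):+0/XOX/.X./O.O, (1,0):-1/X.X/OX./O.O, (1,2):-1/X.X/.XO/O.O, (2,1):+1/X.X/.X./OOO*
[X.X/.X./OOO] end (terminal -1, X#2); searched X.X/.X./O.O to 8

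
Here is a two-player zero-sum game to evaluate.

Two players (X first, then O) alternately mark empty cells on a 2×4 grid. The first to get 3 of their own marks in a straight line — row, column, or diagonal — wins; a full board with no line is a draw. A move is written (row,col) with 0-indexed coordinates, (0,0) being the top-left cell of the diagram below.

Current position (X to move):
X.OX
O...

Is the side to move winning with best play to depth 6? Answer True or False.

[X.OX/O...] X move#1: (0,1):+0/XXOX/O...*, (1,1):+0/X.OX/OX.., (1,2):+0/X.OX/O.X., (1,3):+0/X.OX/O..X
[XXOX/O...] O move#2: (1,1):+0/XXOX/OO..*, (1,2):+0/XXOX/O.O., (1,3):+0/XXOX/O..O
[XXOX/OO..] X move#3: (1,2):+0/XXOX/OOX.*, (1,3):-1/XXOX/OO.X
[XXOX/OOX.] O move#4: (1,3):+0/XXOX/OOXO*
[XXOX/OOXO] end (terminal +0, X#5); searched X.OX/O... to 6

X winning at [X.OX/O...]: False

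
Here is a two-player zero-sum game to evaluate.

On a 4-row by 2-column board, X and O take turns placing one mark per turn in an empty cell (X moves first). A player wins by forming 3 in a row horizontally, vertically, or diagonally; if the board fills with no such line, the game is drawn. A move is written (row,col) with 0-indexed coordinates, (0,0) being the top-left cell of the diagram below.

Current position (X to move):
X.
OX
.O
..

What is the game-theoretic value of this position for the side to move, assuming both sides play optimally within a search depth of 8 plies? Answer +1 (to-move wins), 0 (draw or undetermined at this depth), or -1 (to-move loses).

value(X./OX/.O/.., X) = 0

[X./OX/.O/..] X move#1: (0,1):+0/XX/OX/.O/..*, (2,0):+0/X./OX/XO/.., (3,0):+0/X./OX/.O/X., (3,1):+0/X./OX/.O/.X
[XX/OX/.O/..] O move#2: (2,0):+0/XX/OX/OO/..*, (3,0):+0/XX/OX/.O/O., (3,1):+0/XX/OX/.O/.O
[XX/OX/OO/..] X move#3: (3,0):+0/XX/OX/OO/X.*, (3,1):-1/XX/OX/OO/.X
[XX/OX/OO/X.] O move#4: (3,1):+0/XX/OX/OO/XO*
[XX/OX/OO/XO] end (terminal +0, X#5); searched X./OX/.O/.. to 8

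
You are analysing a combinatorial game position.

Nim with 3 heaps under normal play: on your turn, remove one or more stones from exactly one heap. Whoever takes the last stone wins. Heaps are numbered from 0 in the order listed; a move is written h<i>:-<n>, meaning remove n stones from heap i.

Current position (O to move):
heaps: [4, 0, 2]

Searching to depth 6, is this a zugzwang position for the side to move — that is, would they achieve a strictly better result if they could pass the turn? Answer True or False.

zugzwang((4,0,2), O) = False

[(4,0,2)] O move#1: h0:-1:-1/(3,0,2), h0:-2:+1/(2,0,2)*, h0:-3:-1/(1,0,2), h0:-4:-1/(0,0,2), h2:-1:-1/(4,0,1), h2:-2:-1/(4,0,0)
[(2,0,2)] X move#2: h0:-1:-1/(1,0,2)*, h0:-2:-1/(0,0,2), h2:-1:-1/(2,0,1), h2:-2:-1/(2,0,0)
[(1,0,2)] O move#3: h0:-1:-1/(0,0,2), h2:-1:+1/(1,0,1)*, h2:-2:-1/(1,0,0)
[(1,0,1)] X move#4: h0:-1:-1/(0,0,1)*, h2:-1:-1/(1,0,0)
[(0,0,1)] O move#5: h2:-1:+1/(0,0,0)*
[(0,0,0)] end (terminal -1, X#6); searched (4,0,2) to 6
if O skipped the turn, X would face:
~ [(4,0,2)] X move#1: h0:-1:-1/(3,0,2), h0:-2:+1/(2,0,2)*, h0:-3:-1/(1,0,2), h0:-4:-1/(0,0,2), h2:-1:-1/(4,0,1), h2:-2:-1/(4,0,0)
~ [(2,0,2)] O move#2: h0:-1:-1/(1,0,2)*, h0:-2:-1/(0,0,2), h2:-1:-1/(2,0,1), h2:-2:-1/(2,0,0)
~ [(1,0,2)] X move#3: h0:-1:-1/(0,0,2), h2:-1:+1/(1,0,1)*, h2:-2:-1/(1,0,0)
~ [(1,0,1)] O move#4: h0:-1:-1/(0,0,1)*, h2:-1:-1/(1,0,0)
~ [(0,0,1)] X move#5: h2:-1:+1/(0,0,0)*
~ [(0,0,0)] end (terminal -1, O#6); searched (4,0,2) to 6
compare (O): move=+1 vs pass=-1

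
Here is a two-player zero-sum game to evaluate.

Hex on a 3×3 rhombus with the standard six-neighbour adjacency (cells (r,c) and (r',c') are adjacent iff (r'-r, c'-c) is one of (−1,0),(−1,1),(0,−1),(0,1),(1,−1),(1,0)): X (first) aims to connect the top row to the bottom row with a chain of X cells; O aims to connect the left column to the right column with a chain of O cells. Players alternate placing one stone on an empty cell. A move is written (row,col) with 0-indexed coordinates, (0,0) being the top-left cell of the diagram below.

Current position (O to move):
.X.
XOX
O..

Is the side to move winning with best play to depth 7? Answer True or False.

[.X./XOX/O..] O move#1: (0,0):-1/OX./XOX/O.., (0,2):+1/.XO/XOX/O..*, (2,1):+1/.X./XOX/OO., (2,2):+1/.X./XOX/O.O
[.XO/XOX/O..] end (terminal -1, X#2); searched .X./XOX/O.. to 7

O winning at [.X./XOX/O..]: True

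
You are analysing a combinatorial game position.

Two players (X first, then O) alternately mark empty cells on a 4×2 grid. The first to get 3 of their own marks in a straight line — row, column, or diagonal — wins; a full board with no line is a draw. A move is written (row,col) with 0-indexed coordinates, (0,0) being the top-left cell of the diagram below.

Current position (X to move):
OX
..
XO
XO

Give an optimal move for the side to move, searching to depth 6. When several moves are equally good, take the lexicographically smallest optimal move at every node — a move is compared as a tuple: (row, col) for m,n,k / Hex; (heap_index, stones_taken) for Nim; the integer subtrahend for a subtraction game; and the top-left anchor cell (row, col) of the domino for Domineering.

p1 X@[OX/../XO/XO]: (1,0)[OX/X./XO/XO]+1* (1,1)[OX/.X/XO/XO]+0
p2 O@[OX/X./XO/XO] terminal -1; root [OX/../XO/XO] d6

X's best at [OX/../XO/XO]: (1,0)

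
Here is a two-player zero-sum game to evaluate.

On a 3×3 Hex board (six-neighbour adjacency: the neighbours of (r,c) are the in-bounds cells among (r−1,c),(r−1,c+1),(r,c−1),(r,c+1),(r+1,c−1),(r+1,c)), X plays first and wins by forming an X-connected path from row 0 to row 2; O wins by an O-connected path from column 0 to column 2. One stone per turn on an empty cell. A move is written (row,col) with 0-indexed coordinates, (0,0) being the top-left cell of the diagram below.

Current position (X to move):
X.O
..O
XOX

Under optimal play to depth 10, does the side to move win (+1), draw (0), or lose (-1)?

ply 1, X at X.O/..O/XOX | (0,1)=+1→XXO/..O/XOX*; (1,0)=+1→X.O/X.O/XOX; (1,1)=+1→X.O/.XO/XOX
ply 2, O at XXO/..O/XOX | (1,0)=-1→XXO/O.O/XOX*; (1,1)=-1→XXO/.OO/XOX
ply 3, X at XXO/O.O/XOX | (1,1)=+1→XXO/OXO/XOX*
ply 4: XXO/OXO/XOX is terminal -1 (O); from X.O/..O/XOX depth 10

value(X.O/..O/XOX, X) = +1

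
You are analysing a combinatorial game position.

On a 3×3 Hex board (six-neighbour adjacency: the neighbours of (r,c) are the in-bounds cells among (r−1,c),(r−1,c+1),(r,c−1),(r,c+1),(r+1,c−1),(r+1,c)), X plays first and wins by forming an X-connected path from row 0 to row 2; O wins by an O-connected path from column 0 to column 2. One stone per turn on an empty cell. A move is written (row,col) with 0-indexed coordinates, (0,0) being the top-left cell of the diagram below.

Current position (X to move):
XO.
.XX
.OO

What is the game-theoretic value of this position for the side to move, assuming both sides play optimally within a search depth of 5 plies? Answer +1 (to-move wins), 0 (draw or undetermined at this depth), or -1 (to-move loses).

value(XO./.XX/.OO, X) = +1

ply 1, X at XO./.XX/.OO | (0,2)=-1→XOX/.XX/.OO; (1,0)=-1→XO./XXX/.OO; (2,0)=+1→XO./.XX/XOO*
ply 2, O at XO./.XX/XOO | (0,2)=-1→XOO/.XX/XOO*; (1,0)=-1→XO./OXX/XOO
ply 3, X at XOO/.XX/XOO | (1,0)=+1→XOO/XXX/XOO*
ply 4: XOO/XXX/XOO is terminal -1 (O); from XO./.XX/.OO depth 5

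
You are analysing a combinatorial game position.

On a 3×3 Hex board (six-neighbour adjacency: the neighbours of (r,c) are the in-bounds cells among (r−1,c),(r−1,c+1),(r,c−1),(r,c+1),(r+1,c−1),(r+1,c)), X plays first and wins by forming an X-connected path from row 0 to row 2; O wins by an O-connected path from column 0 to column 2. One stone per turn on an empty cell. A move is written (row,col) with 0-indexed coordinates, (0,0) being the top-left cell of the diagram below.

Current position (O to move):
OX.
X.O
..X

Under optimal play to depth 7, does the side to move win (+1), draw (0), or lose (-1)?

ply 1, O at OX./X.O/..X | (0,2)=-1→OXO/X.O/..X; (1,1)=-1→OX./XOO/..X; (2,0)=+1→OX./X.O/O.X*; (2,1)=-1→OX./X.O/.OX
ply 2, X at OX./X.O/O.X | (0,2)=-1→OXX/X.O/O.X*; (1,1)=-1→OX./XXO/O.X; (2,1)=-1→OX./X.O/OXX
ply 3, O at OXX/X.O/O.X | (1,1)=+1→OXX/XOO/O.X*; (2,1)=+1→OXX/X.O/OOX
ply 4: OXX/XOO/O.X is terminal -1 (X); from OX./X.O/..X depth 7

value(OX./X.O/..X, O) = +1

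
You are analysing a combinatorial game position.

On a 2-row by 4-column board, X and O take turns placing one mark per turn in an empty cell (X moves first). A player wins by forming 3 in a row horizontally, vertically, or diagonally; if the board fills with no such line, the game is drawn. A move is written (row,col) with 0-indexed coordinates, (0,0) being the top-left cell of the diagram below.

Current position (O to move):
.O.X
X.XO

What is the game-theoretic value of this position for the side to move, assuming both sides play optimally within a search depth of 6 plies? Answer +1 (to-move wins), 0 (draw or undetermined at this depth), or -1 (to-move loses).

value(.O.X/X.XO, O) = 0

p1 O@[.O.X/X.XO]: (0,0)[OO.X/X.XO]-1 (0,2)[.OOX/X.XO]-1 (1,1)[.O.X/XOXO]+0*
p2 X@[.O.X/XOXO]: (0,0)[XO.X/XOXO]+0* (0,2)[.OXX/XOXO]+0
p3 O@[XO.X/XOXO]: (0,2)[XOOX/XOXO]+0*
p4 X@[XOOX/XOXO] terminal +0; root [.O.X/X.XO] d6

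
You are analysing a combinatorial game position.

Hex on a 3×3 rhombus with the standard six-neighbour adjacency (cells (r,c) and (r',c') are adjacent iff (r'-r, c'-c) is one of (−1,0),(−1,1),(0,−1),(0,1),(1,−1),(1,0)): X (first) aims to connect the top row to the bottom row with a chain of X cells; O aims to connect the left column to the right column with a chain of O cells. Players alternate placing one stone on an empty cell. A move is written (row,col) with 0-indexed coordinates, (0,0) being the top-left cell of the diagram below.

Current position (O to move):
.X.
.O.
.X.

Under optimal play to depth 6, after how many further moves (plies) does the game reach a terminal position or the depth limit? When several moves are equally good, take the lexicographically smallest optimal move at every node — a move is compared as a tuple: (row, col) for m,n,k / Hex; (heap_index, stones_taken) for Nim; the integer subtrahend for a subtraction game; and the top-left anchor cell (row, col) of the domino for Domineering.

[.X./.O./.X.] O move#1: (0,0):+1/OX./.O./.X.*, (0,2):+1/.XO/.O./.X., (1,0):+1/.X./OO./.X., (1,2):+1/.X./.OO/.X., (2,0):+1/.X./.O./OX., (2,2):+1/.X./.O./.XO
[OX./.O./.X.] X move#2: (0,2):-1/OXX/.O./.X.*, (1,0):-1/OX./XO./.X., (1,2):-1/OX./.OX/.X., (2,0):-1/OX./.O./XX., (2,2):-1/OX./.O./.XX
[OXX/.O./.X.] O move#3: (1,0):-1/OXX/OO./.X., (1,2):+1/OXX/.OO/.X.*, (2,0):-1/OXX/.O./OX., (2,2):-1/OXX/.O./.XO
[OXX/.OO/.X.] X move#4: (1,0):-1/OXX/XOO/.X.*, (2,0):-1/OXX/.OO/XX., (2,2):-1/OXX/.OO/.XX
[OXX/XOO/.X.] O move#5: (2,0):+1/OXX/XOO/OX.*, (2,2):-1/OXX/XOO/.XO
[OXX/XOO/OX.] end (terminal -1, X#6); searched .X./.O./.X. to 6

PV length from [.X./.O./.X.]: 5 plies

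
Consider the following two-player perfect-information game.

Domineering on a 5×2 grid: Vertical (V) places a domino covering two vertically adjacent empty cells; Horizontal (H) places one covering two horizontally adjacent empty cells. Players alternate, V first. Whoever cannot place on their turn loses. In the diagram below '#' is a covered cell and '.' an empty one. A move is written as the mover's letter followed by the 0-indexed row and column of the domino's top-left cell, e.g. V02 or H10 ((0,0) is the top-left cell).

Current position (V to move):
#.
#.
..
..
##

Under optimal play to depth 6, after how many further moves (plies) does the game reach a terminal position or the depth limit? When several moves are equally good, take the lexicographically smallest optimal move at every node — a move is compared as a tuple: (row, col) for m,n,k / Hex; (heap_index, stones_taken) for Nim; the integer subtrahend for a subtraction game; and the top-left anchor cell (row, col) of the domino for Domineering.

ply 1, V at #./#./../../## | V01=-1→##/##/../../##; V11=-1→#./##/.#/../##; V20=+1→#./#./#./#./##*; V21=+1→#./#./.#/.#/##
ply 2: #./#./#./#./## is terminal -1 (H); from #./#./../../## depth 6

PV length from [#./#./../../##]: 1 ply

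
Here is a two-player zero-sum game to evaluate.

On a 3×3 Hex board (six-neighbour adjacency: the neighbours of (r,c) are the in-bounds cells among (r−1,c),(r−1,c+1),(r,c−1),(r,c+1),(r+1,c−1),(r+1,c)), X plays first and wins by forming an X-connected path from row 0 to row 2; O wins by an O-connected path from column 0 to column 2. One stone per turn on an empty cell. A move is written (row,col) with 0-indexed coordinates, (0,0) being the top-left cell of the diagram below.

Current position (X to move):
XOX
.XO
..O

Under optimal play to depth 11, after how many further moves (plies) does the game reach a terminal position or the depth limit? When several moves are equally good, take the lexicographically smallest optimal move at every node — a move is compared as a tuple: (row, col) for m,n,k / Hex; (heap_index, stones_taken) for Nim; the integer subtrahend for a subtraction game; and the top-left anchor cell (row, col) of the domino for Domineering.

PV length from [XOX/.XO/..O]: 3 plies

[XOX/.XO/..O] X move#1: (1,0):+1/XOX/XXO/..O*, (2,0):+1/XOX/.XO/X.O, (2,1):+1/XOX/.XO/.XO
[XOX/XXO/..O] O move#2: (2,0):-1/XOX/XXO/O.O*, (2,1):-1/XOX/XXO/.OO
[XOX/XXO/O.O] X move#3: (2,1):+1/XOX/XXO/OXO*
[XOX/XXO/OXO] end (terminal -1, O#4); searched XOX/.XO/..O to 11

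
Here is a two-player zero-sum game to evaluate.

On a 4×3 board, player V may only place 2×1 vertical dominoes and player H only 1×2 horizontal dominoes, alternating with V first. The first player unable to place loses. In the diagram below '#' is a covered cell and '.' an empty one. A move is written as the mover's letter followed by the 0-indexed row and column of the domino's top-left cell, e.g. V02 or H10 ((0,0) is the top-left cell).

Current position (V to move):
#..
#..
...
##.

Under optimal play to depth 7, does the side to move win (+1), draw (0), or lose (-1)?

value(#../#../.../##., V) = +1

[#../#../.../##.] V move#1: V01:+1/##./##./.../##.*, V02:+1/#.#/#.#/.../##., V11:+1/#../##./.#./##., V12:+1/#../#.#/..#/##., V22:-1/#../#../..#/###
[##./##./.../##.] H move#2: H20:-1/##./##./##./##.*, H21:-1/##./##./.##/##.
[##./##./##./##.] V move#3: V02:+1/###/###/##./##.*, V12:+1/##./###/###/##., V22:+1/##./##./###/###
[###/###/##./##.] end (terminal -1, H#4); searched #../#../.../##. to 7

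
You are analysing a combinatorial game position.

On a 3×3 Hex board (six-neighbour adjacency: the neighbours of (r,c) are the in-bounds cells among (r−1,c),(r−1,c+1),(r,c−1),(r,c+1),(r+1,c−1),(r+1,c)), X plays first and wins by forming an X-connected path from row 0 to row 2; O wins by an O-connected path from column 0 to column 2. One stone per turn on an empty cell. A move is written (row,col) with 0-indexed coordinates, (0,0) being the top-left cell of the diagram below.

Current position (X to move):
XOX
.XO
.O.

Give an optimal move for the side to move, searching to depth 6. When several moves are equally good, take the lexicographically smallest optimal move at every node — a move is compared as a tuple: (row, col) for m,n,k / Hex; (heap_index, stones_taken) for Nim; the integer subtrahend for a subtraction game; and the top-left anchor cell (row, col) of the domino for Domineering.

X's best at [XOX/.XO/.O.]: (2,0)

[XOX/.XO/.O.] X move#1: (1,0):-1/XOX/XXO/.O., (2,0):+1/XOX/.XO/XO.*, (2,2):-1/XOX/.XO/.OX
[XOX/.XO/XO.] end (terminal -1, O#2); searched XOX/.XO/.O. to 6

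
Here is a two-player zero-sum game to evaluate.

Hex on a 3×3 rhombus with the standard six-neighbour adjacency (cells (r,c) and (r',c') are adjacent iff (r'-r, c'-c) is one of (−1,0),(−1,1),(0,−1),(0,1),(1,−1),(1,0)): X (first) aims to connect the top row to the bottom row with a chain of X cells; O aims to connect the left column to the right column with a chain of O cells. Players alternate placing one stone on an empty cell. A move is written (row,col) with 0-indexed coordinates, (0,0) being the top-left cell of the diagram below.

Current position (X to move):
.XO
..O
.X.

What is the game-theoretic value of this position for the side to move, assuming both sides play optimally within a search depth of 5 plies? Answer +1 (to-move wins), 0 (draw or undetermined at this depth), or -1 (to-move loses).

ply 1, X at .XO/..O/.X. | (0,0)=-1→XXO/..O/.X.; (1,0)=+1→.XO/X.O/.X.*; (1,1)=+1→.XO/.XO/.X.; (2,0)=+1→.XO/..O/XX.; (2,2)=-1→.XO/..O/.XX
ply 2, O at .XO/X.O/.X. | (0,0)=-1→OXO/X.O/.X.*; (1,1)=-1→.XO/XOO/.X.; (2,0)=-1→.XO/X.O/OX.; (2,2)=-1→.XO/X.O/.XO
ply 3, X at OXO/X.O/.X. | (1,1)=+1→OXO/XXO/.X.*; (2,0)=+1→OXO/X.O/XX.; (2,2)=+1→OXO/X.O/.XX
ply 4: OXO/XXO/.X. is terminal -1 (O); from .XO/..O/.X. depth 5

value(.XO/..O/.X., X) = +1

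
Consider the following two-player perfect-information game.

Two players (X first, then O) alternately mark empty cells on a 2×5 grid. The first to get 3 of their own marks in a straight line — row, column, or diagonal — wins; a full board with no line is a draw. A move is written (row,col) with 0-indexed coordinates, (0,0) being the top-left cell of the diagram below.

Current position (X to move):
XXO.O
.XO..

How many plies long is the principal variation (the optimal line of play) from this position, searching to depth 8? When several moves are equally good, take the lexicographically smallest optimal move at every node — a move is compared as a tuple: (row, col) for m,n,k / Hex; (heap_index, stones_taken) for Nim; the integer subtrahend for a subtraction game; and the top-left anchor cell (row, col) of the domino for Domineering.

ply 1, X at XXO.O/.XO.. | (0,3)=+0→XXOXO/.XO..*; (1,0)=-1→XXO.O/XXO..; (1,3)=-1→XXO.O/.XOX.; (1,4)=-1→XXO.O/.XO.X
ply 2, O at XXOXO/.XO.. | (1,0)=+0→XXOXO/OXO..*; (1,3)=+0→XXOXO/.XOO.; (1,4)=+0→XXOXO/.XO.O
ply 3, X at XXOXO/OXO.. | (1,3)=+0→XXOXO/OXOX.*; (1,4)=+0→XXOXO/OXO.X
ply 4, O at XXOXO/OXOX. | (1,4)=+0→XXOXO/OXOXO*
ply 5: XXOXO/OXOXO is terminal +0 (X); from XXO.O/.XO.. depth 8

PV length from [XXO.O/.XO..]: 4 plies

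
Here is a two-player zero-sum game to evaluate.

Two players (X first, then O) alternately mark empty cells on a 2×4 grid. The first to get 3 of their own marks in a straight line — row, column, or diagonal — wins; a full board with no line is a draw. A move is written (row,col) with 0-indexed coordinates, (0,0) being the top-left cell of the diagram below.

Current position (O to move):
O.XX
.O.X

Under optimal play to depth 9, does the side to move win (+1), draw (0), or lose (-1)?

ply 1, O at O.XX/.O.X | (0,1)=+0→OOXX/.O.X*; (1,0)=-1→O.XX/OO.X; (1,2)=-1→O.XX/.OOX
ply 2, X at OOXX/.O.X | (1,0)=+0→OOXX/XO.X*; (1,2)=+0→OOXX/.OXX
ply 3, O at OOXX/XO.X | (1,2)=+0→OOXX/XOOX*
ply 4: OOXX/XOOX is terminal +0 (X); from O.XX/.O.X depth 9

value(O.XX/.O.X, O) = 0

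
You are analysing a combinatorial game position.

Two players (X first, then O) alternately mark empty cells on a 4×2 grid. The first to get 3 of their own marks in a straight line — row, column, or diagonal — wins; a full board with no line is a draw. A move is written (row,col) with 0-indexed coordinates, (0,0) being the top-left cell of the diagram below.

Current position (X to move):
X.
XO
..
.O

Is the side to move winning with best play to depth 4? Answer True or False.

p1 X@[X./XO/../.O]: (0,1)[XX/XO/../.O]-1 (2,0)[X./XO/X./.O]+1* (2,1)[X./XO/.X/.O]+0 (3,0)[X./XO/../XO]-1
p2 O@[X./XO/X./.O] terminal -1; root [X./XO/../.O] d4

X winning at [X./XO/../.O]: True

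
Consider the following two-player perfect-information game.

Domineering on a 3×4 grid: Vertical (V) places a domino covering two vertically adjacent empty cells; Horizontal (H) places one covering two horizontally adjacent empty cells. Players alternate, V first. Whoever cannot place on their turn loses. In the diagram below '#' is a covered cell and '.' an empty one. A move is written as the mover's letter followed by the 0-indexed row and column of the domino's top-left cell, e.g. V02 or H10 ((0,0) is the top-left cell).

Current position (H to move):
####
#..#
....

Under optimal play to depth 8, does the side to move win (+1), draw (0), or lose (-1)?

p1 H@[####/#..#/....]: H11[####/####/....]+1* H20[####/#..#/##..]-1 H21[####/#..#/.##.]+1 H22[####/#..#/..##]-1
p2 V@[####/####/....] terminal -1; root [####/#..#/....] d8

value(####/#..#/...., H) = +1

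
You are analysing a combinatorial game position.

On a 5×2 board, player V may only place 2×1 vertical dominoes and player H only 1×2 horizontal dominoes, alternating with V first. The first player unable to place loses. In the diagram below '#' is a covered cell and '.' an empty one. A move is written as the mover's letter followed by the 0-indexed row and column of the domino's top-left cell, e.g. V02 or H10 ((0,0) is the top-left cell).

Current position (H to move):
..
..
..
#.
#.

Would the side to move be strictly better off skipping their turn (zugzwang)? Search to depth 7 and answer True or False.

p1 H@[../../../#./#.]: H00[##/../../#./#.]-1 H10[../##/../#./#.]+1* H20[../../##/#./#.]-1
p2 V@[../##/../#./#.]: V21[../##/.#/##/#.]-1* V31[../##/../##/##]-1
p3 H@[../##/.#/##/#.]: H00[##/##/.#/##/#.]+1*
p4 V@[##/##/.#/##/#.] terminal -1; root [../../../#./#.] d7
suppose H passes — search the same position with V to move:
pass> p1 V@[../../../#./#.]: V00[#./#./../#./#.]+1* V01[.#/.#/../#./#.]+1 V10[../#./#./#./#.]+1 V11[../.#/.#/#./#.]+1 V21[../../.#/##/#.]-1 V31[../../../##/##]-1
pass> p2 H@[#./#./../#./#.]: H20[#./#./##/#./#.]-1*
pass> p3 V@[#./#./##/#./#.]: V01[##/##/##/#./#.]+1* V31[#./#./##/##/##]+1
pass> p4 H@[##/##/##/#./#.] terminal -1; root [../../../#./#.] d7
for H: play +1, pass -1

zugzwang(../../../#./#., H) = False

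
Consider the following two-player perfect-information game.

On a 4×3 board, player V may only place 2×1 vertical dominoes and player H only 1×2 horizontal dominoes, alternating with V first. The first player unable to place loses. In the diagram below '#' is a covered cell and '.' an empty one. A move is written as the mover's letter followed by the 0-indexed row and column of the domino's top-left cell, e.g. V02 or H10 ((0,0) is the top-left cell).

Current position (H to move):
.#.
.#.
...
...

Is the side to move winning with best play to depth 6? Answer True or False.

[.#./.#./.../...] H move#1: H20:-1/.#./.#./##./...*, H21:-1/.#./.#./.##/..., H30:-1/.#./.#./.../##., H31:-1/.#./.#./.../.##
[.#./.#./##./...] V move#2: V00:+1/##./##./##./...*, V02:+1/.##/.##/##./..., V12:+1/.#./.##/###/..., V22:+1/.#./.#./###/..#
[##./##./##./...] H move#3: H30:-1/##./##./##./##.*, H31:-1/##./##./##./.##
[##./##./##./##.] V move#4: V02:+1/###/###/##./##.*, V12:+1/##./###/###/##., V22:+1/##./##./###/###
[###/###/##./##.] end (terminal -1, H#5); searched .#./.#./.../... to 6

H winning at [.#./.#./.../...]: False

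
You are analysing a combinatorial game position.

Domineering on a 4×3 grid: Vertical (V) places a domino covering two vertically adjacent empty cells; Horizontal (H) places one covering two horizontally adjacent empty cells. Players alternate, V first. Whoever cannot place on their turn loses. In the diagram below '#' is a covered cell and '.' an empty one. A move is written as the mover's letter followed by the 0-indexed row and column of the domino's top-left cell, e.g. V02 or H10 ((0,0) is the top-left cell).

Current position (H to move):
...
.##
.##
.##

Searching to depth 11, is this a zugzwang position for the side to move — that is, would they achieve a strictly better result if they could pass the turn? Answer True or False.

zugzwang(.../.##/.##/.##, H) = False

p1 H@[.../.##/.##/.##]: H00[##./.##/.##/.##]-1* H01[.##/.##/.##/.##]-1
p2 V@[##./.##/.##/.##]: V10[##./###/###/.##]+1* V20[##./.##/###/###]+1
p3 H@[##./###/###/.##] terminal -1; root [.../.##/.##/.##] d11
pass branch (V moves first from the same position):
  | p1 V@[.../.##/.##/.##]: V00[#../###/.##/.##]+1* V10[.../###/###/.##]-1 V20[.../.##/###/###]-1
  | p2 H@[#../###/.##/.##]: H01[###/###/.##/.##]-1*
  | p3 V@[###/###/.##/.##]: V20[###/###/###/###]+1*
  | p4 H@[###/###/###/###] terminal -1; root [.../.##/.##/.##] d11
H moving scores -1; H passing scores -1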